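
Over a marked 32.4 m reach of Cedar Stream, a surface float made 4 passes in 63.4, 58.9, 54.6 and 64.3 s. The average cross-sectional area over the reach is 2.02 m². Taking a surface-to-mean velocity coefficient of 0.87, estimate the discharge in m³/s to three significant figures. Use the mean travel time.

t̄ = (63.4 + 58.9 + 54.6 + 64.3) / 4 = 60.3 s
v_surface = L / t̄ = 32.4 / 60.3 = 0.5373 m/s
v_mean = 0.87 × 0.5373 = 0.4675 m/s
Q = A × v_mean = 2.02 × 0.4675 = 0.9443 m³/s

0.944 m³/s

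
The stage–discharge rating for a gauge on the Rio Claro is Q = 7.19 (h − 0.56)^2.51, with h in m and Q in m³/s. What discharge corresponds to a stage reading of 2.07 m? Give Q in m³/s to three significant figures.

20.2 m³/s

Q = 7.19 × (2.07 − 0.56)^2.51 = 7.19 × 1.51^2.51 = 20.23 m³/s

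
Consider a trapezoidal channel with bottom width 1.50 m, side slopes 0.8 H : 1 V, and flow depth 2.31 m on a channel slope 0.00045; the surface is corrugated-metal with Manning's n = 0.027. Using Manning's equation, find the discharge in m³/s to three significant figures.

A = (b + z·y)·y = (1.50 + 0.8×2.31)×2.31 = 7.734 m²
P = b + 2y√(1+z²) = 1.50 + 2×2.31×√(1+0.8²) = 7.416 m
R = A/P = 7.734/7.416 = 1.043 m
Q = (1/n)·A·R^(2/3)·S^(1/2) = (1/0.027) × 7.734 × 1.043^(2/3) × 0.00045^(1/2) = 6.248 m³/s

6.25 m³/s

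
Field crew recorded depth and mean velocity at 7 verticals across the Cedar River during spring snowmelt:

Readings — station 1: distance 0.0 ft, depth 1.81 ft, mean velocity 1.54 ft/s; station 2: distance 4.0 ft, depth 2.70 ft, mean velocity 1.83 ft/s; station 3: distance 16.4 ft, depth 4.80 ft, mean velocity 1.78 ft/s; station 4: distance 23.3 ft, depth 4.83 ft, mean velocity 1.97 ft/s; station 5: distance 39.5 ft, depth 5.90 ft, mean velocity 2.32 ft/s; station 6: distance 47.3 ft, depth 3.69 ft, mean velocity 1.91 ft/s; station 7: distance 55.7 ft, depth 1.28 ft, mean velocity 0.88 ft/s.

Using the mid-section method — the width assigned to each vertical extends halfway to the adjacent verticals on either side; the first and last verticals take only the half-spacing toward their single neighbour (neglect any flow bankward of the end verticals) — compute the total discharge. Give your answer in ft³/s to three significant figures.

465 ft³/s

w_1 = (4.0 − 0.0)/2 = 2 ft; q_1 = 1.54 × 1.81 × 2 = 5.575 ft³/s
w_2 = (16.4 − 0.0)/2 = 8.2 ft; q_2 = 1.83 × 2.70 × 8.2 = 40.52 ft³/s
w_3 = (23.3 − 4.0)/2 = 9.65 ft; q_3 = 1.78 × 4.80 × 9.65 = 82.45 ft³/s
w_4 = (39.5 − 16.4)/2 = 11.55 ft; q_4 = 1.97 × 4.83 × 11.55 = 109.9 ft³/s
w_5 = (47.3 − 23.3)/2 = 12 ft; q_5 = 2.32 × 5.90 × 12 = 164.3 ft³/s
w_6 = (55.7 − 39.5)/2 = 8.1 ft; q_6 = 1.91 × 3.69 × 8.1 = 57.09 ft³/s
w_7 = (55.7 − 47.3)/2 = 4.2 ft; q_7 = 0.88 × 1.28 × 4.2 = 4.731 ft³/s
Q = Σ qᵢ = 464.5 ft³/s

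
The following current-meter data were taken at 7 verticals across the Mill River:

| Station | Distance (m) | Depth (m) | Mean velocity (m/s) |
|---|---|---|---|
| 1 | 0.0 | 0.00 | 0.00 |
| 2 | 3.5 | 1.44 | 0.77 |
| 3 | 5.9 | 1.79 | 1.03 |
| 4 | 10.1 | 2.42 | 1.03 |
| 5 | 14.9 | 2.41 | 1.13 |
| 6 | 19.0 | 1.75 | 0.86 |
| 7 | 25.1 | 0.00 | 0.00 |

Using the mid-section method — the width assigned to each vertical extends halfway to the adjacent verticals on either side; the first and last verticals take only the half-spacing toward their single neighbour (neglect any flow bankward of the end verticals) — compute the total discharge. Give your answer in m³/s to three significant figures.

w_2 = (5.9 − 0.0)/2 = 2.95 m; q_2 = 0.77 × 1.44 × 2.95 = 3.271 m³/s
w_3 = (10.1 − 3.5)/2 = 3.3 m; q_3 = 1.03 × 1.79 × 3.3 = 6.084 m³/s
w_4 = (14.9 − 5.9)/2 = 4.5 m; q_4 = 1.03 × 2.42 × 4.5 = 11.22 m³/s
w_5 = (19.0 − 10.1)/2 = 4.45 m; q_5 = 1.13 × 2.41 × 4.45 = 12.12 m³/s
w_6 = (25.1 − 14.9)/2 = 5.1 m; q_6 = 0.86 × 1.75 × 5.1 = 7.676 m³/s
Stations 1, 7 contribute zero (depth or velocity is 0).
Q = Σ qᵢ = 40.37 m³/s

40.4 m³/s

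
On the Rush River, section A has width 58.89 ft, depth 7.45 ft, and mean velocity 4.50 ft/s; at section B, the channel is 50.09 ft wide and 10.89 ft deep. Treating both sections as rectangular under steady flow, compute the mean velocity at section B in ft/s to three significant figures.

3.62 ft/s

Q = A₁V₁ = (58.89×7.45) × 4.50 = 1974 ft³/s
A₂ = 50.09 × 10.89 = 545.5 ft²
V₂ = Q/A₂ = 1974/545.5 = 3.619 ft/s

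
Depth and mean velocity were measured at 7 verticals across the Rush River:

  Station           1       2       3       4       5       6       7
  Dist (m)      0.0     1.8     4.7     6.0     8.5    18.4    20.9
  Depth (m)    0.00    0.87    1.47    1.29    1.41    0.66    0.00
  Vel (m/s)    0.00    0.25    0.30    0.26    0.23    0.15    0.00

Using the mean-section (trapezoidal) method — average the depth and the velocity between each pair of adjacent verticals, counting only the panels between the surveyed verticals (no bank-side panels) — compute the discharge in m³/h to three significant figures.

15700 m³/h

Panel 1-2: Δb = 1.8 m, d̄ = (0.00+0.87)/2 = 0.435, v̄ = (0.00+0.25)/2 = 0.125 → q = 1.8×0.435×0.125 = 0.09788 m³/s
Panel 2-3: Δb = 2.9 m, d̄ = (0.87+1.47)/2 = 1.17, v̄ = (0.25+0.30)/2 = 0.275 → q = 2.9×1.17×0.275 = 0.9331 m³/s
Panel 3-4: Δb = 1.3 m, d̄ = (1.47+1.29)/2 = 1.38, v̄ = (0.30+0.26)/2 = 0.28 → q = 1.3×1.38×0.28 = 0.5023 m³/s
Panel 4-5: Δb = 2.5 m, d̄ = (1.29+1.41)/2 = 1.35, v̄ = (0.26+0.23)/2 = 0.245 → q = 2.5×1.35×0.245 = 0.8269 m³/s
Panel 5-6: Δb = 9.9 m, d̄ = (1.41+0.66)/2 = 1.035, v̄ = (0.23+0.15)/2 = 0.19 → q = 9.9×1.035×0.19 = 1.947 m³/s
Panel 6-7: Δb = 2.5 m, d̄ = (0.66+0.00)/2 = 0.33, v̄ = (0.15+0.00)/2 = 0.075 → q = 2.5×0.33×0.075 = 0.06188 m³/s
Q = Σ q = 4.369 m³/s
= 4.369 × 3600 = 15730 m³/h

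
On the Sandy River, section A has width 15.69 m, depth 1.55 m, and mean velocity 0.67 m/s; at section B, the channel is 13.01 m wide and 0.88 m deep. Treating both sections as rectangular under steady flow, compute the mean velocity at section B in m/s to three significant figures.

Q = A₁V₁ = (15.69×1.55) × 0.67 = 16.29 m³/s
A₂ = 13.01 × 0.88 = 11.45 m²
V₂ = Q/A₂ = 16.29/11.45 = 1.423 m/s

1.42 m/s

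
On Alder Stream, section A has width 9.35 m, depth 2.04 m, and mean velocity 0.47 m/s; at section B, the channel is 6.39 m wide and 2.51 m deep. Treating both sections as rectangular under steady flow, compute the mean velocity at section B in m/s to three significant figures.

Q = A₁V₁ = (9.35×2.04) × 0.47 = 8.965 m³/s
A₂ = 6.39 × 2.51 = 16.04 m²
V₂ = Q/A₂ = 8.965/16.04 = 0.5589 m/s

0.559 m/s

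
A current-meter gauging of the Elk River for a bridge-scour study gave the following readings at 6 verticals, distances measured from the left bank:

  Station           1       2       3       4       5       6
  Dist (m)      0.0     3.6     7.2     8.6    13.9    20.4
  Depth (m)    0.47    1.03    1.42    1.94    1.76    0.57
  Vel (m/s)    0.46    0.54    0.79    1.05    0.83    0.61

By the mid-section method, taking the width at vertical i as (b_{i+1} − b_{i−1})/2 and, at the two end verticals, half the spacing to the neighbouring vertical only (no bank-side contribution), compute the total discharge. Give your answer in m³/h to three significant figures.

78400 m³/h

w_1 = (3.6 − 0.0)/2 = 1.8 m; q_1 = 0.46 × 0.47 × 1.8 = 0.3892 m³/s
w_2 = (7.2 − 0.0)/2 = 3.6 m; q_2 = 0.54 × 1.03 × 3.6 = 2.002 m³/s
w_3 = (8.6 − 3.6)/2 = 2.5 m; q_3 = 0.79 × 1.42 × 2.5 = 2.805 m³/s
w_4 = (13.9 − 7.2)/2 = 3.35 m; q_4 = 1.05 × 1.94 × 3.35 = 6.824 m³/s
w_5 = (20.4 − 8.6)/2 = 5.9 m; q_5 = 0.83 × 1.76 × 5.9 = 8.619 m³/s
w_6 = (20.4 − 13.9)/2 = 3.25 m; q_6 = 0.61 × 0.57 × 3.25 = 1.130 m³/s
Q = Σ qᵢ = 21.77 m³/s
= 21.77 × 3600 = 78370 m³/h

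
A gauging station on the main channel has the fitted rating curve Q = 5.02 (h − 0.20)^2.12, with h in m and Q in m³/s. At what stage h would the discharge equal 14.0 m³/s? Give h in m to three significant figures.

1.82 m

h − h₀ = (Q/C)^(1/b) = (14.0/5.02)^(1/2.12) = 1.622 m
h = 0.20 + 1.622 = 1.822 m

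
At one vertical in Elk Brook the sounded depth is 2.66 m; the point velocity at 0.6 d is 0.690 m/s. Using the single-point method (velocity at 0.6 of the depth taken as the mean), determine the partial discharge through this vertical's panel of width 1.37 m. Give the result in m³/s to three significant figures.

v̄ = v₀.₆ = 0.690 m/s
q = v̄ × d × w = 0.6900 × 2.66 × 1.37 = 2.514 m³/s

2.51 m³/s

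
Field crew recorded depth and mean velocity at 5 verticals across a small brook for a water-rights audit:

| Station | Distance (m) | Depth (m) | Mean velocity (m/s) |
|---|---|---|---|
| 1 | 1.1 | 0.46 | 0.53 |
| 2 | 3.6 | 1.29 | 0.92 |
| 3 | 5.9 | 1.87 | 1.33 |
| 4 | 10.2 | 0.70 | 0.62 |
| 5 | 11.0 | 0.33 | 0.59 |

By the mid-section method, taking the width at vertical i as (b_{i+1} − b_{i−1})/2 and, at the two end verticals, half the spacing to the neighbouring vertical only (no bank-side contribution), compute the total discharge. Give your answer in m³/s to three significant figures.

w_1 = (3.6 − 1.1)/2 = 1.25 m; q_1 = 0.53 × 0.46 × 1.25 = 0.3048 m³/s
w_2 = (5.9 − 1.1)/2 = 2.4 m; q_2 = 0.92 × 1.29 × 2.4 = 2.848 m³/s
w_3 = (10.2 − 3.6)/2 = 3.3 m; q_3 = 1.33 × 1.87 × 3.3 = 8.207 m³/s
w_4 = (11.0 − 5.9)/2 = 2.55 m; q_4 = 0.62 × 0.70 × 2.55 = 1.107 m³/s
w_5 = (11.0 − 10.2)/2 = 0.4 m; q_5 = 0.59 × 0.33 × 0.4 = 0.07788 m³/s
Q = Σ qᵢ = 12.55 m³/s

12.5 m³/s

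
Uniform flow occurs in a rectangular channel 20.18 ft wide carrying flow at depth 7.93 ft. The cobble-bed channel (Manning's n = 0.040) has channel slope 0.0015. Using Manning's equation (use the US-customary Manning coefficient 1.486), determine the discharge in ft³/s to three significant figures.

622 ft³/s

A = b·y = 20.18 × 7.93 = 160.0 ft²
P = b + 2y = 20.18 + 2×7.93 = 36.04 ft
R = A/P = 160.0/36.04 = 4.440 ft
Q = (1.486/n)·A·R^(2/3)·S^(1/2) = (1.486/0.040) × 160.0 × 4.440^(2/3) × 0.0015^(1/2) = 622.0 ft³/s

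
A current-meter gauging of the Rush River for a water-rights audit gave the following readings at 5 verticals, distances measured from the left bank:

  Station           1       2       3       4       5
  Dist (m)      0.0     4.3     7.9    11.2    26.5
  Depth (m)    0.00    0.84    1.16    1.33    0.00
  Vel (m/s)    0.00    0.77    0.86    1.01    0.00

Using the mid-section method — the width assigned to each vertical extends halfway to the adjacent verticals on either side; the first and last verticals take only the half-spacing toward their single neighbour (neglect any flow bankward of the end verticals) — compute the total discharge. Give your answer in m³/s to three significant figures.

w_2 = (7.9 − 0.0)/2 = 3.95 m; q_2 = 0.77 × 0.84 × 3.95 = 2.555 m³/s
w_3 = (11.2 − 4.3)/2 = 3.45 m; q_3 = 0.86 × 1.16 × 3.45 = 3.442 m³/s
w_4 = (26.5 − 7.9)/2 = 9.3 m; q_4 = 1.01 × 1.33 × 9.3 = 12.49 m³/s
Stations 1, 5 contribute zero (depth or velocity is 0).
Q = Σ qᵢ = 18.49 m³/s

18.5 m³/s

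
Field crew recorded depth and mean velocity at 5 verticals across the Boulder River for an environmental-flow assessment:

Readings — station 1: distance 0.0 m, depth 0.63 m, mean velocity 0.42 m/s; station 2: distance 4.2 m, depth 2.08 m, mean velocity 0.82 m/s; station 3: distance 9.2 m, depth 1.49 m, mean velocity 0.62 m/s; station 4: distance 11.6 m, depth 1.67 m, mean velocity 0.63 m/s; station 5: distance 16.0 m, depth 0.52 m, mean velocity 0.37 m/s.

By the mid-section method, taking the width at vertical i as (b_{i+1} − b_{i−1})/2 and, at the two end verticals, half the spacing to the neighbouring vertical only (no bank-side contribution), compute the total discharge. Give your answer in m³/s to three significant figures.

w_1 = (4.2 − 0.0)/2 = 2.1 m; q_1 = 0.42 × 0.63 × 2.1 = 0.5557 m³/s
w_2 = (9.2 − 0.0)/2 = 4.6 m; q_2 = 0.82 × 2.08 × 4.6 = 7.846 m³/s
w_3 = (11.6 − 4.2)/2 = 3.7 m; q_3 = 0.62 × 1.49 × 3.7 = 3.418 m³/s
w_4 = (16.0 − 9.2)/2 = 3.4 m; q_4 = 0.63 × 1.67 × 3.4 = 3.577 m³/s
w_5 = (16.0 − 11.6)/2 = 2.2 m; q_5 = 0.37 × 0.52 × 2.2 = 0.4233 m³/s
Q = Σ qᵢ = 15.82 m³/s

15.8 m³/s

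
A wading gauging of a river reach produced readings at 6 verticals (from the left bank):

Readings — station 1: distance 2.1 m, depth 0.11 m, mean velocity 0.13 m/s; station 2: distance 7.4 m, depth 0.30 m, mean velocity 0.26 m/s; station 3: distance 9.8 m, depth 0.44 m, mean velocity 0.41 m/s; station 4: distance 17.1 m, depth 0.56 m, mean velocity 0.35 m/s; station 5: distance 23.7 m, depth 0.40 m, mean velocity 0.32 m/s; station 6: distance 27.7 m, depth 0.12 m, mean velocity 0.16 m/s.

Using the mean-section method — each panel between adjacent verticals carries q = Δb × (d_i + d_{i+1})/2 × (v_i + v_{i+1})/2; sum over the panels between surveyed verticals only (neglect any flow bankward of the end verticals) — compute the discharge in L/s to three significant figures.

3210 L/s

Panel 1-2: Δb = 5.3 m, d̄ = (0.11+0.30)/2 = 0.205, v̄ = (0.13+0.26)/2 = 0.195 → q = 5.3×0.205×0.195 = 0.2119 m³/s
Panel 2-3: Δb = 2.4 m, d̄ = (0.30+0.44)/2 = 0.37, v̄ = (0.26+0.41)/2 = 0.335 → q = 2.4×0.37×0.335 = 0.2975 m³/s
Panel 3-4: Δb = 7.3 m, d̄ = (0.44+0.56)/2 = 0.5, v̄ = (0.41+0.35)/2 = 0.38 → q = 7.3×0.5×0.38 = 1.387 m³/s
Panel 4-5: Δb = 6.6 m, d̄ = (0.56+0.40)/2 = 0.48, v̄ = (0.35+0.32)/2 = 0.335 → q = 6.6×0.48×0.335 = 1.061 m³/s
Panel 5-6: Δb = 4 m, d̄ = (0.40+0.12)/2 = 0.26, v̄ = (0.32+0.16)/2 = 0.24 → q = 4×0.26×0.24 = 0.2496 m³/s
Q = Σ q = 3.207 m³/s
= 3.207 × 1000 = 3207 L/s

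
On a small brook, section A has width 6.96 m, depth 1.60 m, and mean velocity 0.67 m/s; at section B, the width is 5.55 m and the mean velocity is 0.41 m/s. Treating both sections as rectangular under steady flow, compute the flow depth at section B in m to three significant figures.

Q = A₁V₁ = (6.96×1.60) × 0.67 = 7.461 m³/s
d₂ = Q/(b₂ V₂) = 7.461/(5.55×0.41) = 3.279 m

3.28 m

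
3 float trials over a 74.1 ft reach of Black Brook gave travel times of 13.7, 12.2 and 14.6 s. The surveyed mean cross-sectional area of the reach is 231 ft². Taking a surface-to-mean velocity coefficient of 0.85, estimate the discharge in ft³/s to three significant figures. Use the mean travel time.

t̄ = (13.7 + 12.2 + 14.6) / 3 = 13.5 s
v_surface = L / t̄ = 74.1 / 13.5 = 5.489 ft/s
v_mean = 0.85 × 5.489 = 4.666 ft/s
Q = A × v_mean = 231 × 4.666 = 1078 ft³/s

1080 ft³/s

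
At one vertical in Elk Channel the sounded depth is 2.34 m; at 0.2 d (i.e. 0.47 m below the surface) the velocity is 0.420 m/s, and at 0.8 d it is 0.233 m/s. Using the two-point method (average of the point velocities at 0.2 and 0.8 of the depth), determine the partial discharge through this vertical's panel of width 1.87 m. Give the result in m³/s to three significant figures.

v̄ = (0.420 + 0.233) / 2 = 0.3265 m/s
q = v̄ × d × w = 0.3265 × 2.34 × 1.87 = 1.429 m³/s

1.43 m³/s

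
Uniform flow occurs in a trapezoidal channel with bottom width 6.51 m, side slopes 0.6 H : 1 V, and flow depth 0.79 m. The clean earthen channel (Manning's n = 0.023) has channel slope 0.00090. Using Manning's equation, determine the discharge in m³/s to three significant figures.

5.46 m³/s

A = (b + z·y)·y = (6.51 + 0.6×0.79)×0.79 = 5.517 m²
P = b + 2y√(1+z²) = 6.51 + 2×0.79×√(1+0.6²) = 8.353 m
R = A/P = 5.517/8.353 = 0.6606 m
Q = (1/n)·A·R^(2/3)·S^(1/2) = (1/0.023) × 5.517 × 0.6606^(2/3) × 0.00090^(1/2) = 5.458 m³/s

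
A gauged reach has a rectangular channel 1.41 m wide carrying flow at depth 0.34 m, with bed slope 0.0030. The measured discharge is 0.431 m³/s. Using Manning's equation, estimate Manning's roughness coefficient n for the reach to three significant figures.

0.0228

A = b·y = 1.41 × 0.34 = 0.4794 m²
P = b + 2y = 1.41 + 2×0.34 = 2.090 m
R = A/P = 0.4794/2.090 = 0.2294 m
n = (1/Q)·A·R^(2/3)·S^(1/2) = (1/0.431) × 0.4794 × 0.3747 × 0.05477 = 0.02283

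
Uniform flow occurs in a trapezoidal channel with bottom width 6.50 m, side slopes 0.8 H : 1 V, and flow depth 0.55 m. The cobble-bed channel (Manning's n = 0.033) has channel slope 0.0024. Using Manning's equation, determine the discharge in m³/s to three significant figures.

A = (b + z·y)·y = (6.50 + 0.8×0.55)×0.55 = 3.817 m²
P = b + 2y√(1+z²) = 6.50 + 2×0.55×√(1+0.8²) = 7.909 m
R = A/P = 3.817/7.909 = 0.4826 m
Q = (1/n)·A·R^(2/3)·S^(1/2) = (1/0.033) × 3.817 × 0.4826^(2/3) × 0.0024^(1/2) = 3.487 m³/s

3.49 m³/s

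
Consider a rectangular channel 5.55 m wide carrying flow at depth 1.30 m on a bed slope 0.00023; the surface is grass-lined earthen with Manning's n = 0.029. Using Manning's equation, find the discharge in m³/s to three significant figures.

3.48 m³/s

A = b·y = 5.55 × 1.30 = 7.215 m²
P = b + 2y = 5.55 + 2×1.30 = 8.150 m
R = A/P = 7.215/8.150 = 0.8853 m
Q = (1/n)·A·R^(2/3)·S^(1/2) = (1/0.029) × 7.215 × 0.8853^(2/3) × 0.00023^(1/2) = 3.479 m³/s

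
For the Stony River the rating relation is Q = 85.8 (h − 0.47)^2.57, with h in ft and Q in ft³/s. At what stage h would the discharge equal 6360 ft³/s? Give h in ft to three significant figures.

5.81 ft

h − h₀ = (Q/C)^(1/b) = (6360/85.8)^(1/2.57) = 5.341 ft
h = 0.47 + 5.341 = 5.811 ft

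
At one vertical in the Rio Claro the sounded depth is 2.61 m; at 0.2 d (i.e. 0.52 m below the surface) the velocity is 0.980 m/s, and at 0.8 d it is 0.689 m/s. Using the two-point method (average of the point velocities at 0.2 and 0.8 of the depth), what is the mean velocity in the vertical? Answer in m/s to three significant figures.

0.835 m/s

v̄ = (0.980 + 0.689) / 2 = 0.8345 m/s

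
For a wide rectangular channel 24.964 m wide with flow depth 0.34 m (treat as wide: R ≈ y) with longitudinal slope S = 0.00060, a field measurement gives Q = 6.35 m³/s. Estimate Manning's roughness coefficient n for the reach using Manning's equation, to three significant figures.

A = b·y = 24.964 × 0.34 = 8.488 m²
Wide channel: R ≈ y = 0.34 m
n = (1/Q)·A·R^(2/3)·S^(1/2) = (1/6.35) × 8.488 × 0.4871 × 0.02449 = 0.01595

0.0159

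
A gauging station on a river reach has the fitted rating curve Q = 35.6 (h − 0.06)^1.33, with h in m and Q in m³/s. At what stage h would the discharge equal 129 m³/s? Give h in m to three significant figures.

h − h₀ = (Q/C)^(1/b) = (129/35.6)^(1/1.33) = 2.633 m
h = 0.06 + 2.633 = 2.693 m

2.69 m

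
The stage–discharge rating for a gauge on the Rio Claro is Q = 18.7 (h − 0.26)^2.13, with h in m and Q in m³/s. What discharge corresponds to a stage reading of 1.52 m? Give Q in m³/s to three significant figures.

30.6 m³/s

Q = 18.7 × (1.52 − 0.26)^2.13 = 18.7 × 1.26^2.13 = 30.59 m³/s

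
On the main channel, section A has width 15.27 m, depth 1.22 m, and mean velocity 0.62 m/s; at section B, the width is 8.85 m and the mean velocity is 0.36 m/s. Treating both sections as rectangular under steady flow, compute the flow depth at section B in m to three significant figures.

Q = A₁V₁ = (15.27×1.22) × 0.62 = 11.55 m³/s
d₂ = Q/(b₂ V₂) = 11.55/(8.85×0.36) = 3.625 m

3.63 m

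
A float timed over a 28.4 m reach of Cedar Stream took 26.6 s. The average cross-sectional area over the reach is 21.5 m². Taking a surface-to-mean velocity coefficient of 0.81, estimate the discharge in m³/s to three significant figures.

18.6 m³/s

v_surface = L / t̄ = 28.4 / 26.6 = 1.068 m/s
v_mean = 0.81 × 1.068 = 0.8648 m/s
Q = A × v_mean = 21.5 × 0.8648 = 18.59 m³/s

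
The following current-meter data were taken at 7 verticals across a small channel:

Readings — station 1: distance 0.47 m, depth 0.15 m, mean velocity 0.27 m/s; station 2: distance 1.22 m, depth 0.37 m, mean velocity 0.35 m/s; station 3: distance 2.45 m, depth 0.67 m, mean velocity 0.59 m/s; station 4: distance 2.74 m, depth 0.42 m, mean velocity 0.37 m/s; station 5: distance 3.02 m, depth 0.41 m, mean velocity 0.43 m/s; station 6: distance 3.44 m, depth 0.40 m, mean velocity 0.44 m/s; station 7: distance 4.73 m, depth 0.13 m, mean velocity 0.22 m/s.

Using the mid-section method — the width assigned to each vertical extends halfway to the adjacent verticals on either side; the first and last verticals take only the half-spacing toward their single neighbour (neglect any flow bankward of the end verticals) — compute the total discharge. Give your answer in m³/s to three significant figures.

w_1 = (1.22 − 0.47)/2 = 0.375 m; q_1 = 0.27 × 0.15 × 0.375 = 0.01519 m³/s
w_2 = (2.45 − 0.47)/2 = 0.99 m; q_2 = 0.35 × 0.37 × 0.99 = 0.1282 m³/s
w_3 = (2.74 − 1.22)/2 = 0.76 m; q_3 = 0.59 × 0.67 × 0.76 = 0.3004 m³/s
w_4 = (3.02 − 2.45)/2 = 0.285 m; q_4 = 0.37 × 0.42 × 0.285 = 0.04429 m³/s
w_5 = (3.44 − 2.74)/2 = 0.35 m; q_5 = 0.43 × 0.41 × 0.35 = 0.06171 m³/s
w_6 = (4.73 − 3.02)/2 = 0.855 m; q_6 = 0.44 × 0.40 × 0.855 = 0.1505 m³/s
w_7 = (4.73 − 3.44)/2 = 0.645 m; q_7 = 0.22 × 0.13 × 0.645 = 0.01845 m³/s
Q = Σ qᵢ = 0.7187 m³/s

0.719 m³/s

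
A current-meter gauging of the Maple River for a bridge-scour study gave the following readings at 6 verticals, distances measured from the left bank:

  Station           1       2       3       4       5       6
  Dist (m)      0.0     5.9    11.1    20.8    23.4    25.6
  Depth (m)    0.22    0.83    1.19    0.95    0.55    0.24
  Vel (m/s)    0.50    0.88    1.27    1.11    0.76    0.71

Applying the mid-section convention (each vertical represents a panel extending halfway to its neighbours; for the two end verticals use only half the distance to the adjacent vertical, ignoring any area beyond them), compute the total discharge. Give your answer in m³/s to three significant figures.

w_1 = (5.9 − 0.0)/2 = 2.95 m; q_1 = 0.50 × 0.22 × 2.95 = 0.3245 m³/s
w_2 = (11.1 − 0.0)/2 = 5.55 m; q_2 = 0.88 × 0.83 × 5.55 = 4.054 m³/s
w_3 = (20.8 − 5.9)/2 = 7.45 m; q_3 = 1.27 × 1.19 × 7.45 = 11.26 m³/s
w_4 = (23.4 − 11.1)/2 = 6.15 m; q_4 = 1.11 × 0.95 × 6.15 = 6.485 m³/s
w_5 = (25.6 − 20.8)/2 = 2.4 m; q_5 = 0.76 × 0.55 × 2.4 = 1.003 m³/s
w_6 = (25.6 − 23.4)/2 = 1.1 m; q_6 = 0.71 × 0.24 × 1.1 = 0.1874 m³/s
Q = Σ qᵢ = 23.31 m³/s

23.3 m³/s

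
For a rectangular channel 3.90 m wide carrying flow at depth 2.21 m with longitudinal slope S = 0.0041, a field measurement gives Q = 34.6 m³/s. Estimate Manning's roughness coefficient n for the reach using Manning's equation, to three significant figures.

A = b·y = 3.90 × 2.21 = 8.619 m²
P = b + 2y = 3.90 + 2×2.21 = 8.320 m
R = A/P = 8.619/8.320 = 1.036 m
n = (1/Q)·A·R^(2/3)·S^(1/2) = (1/34.6) × 8.619 × 1.024 × 0.06403 = 0.01633

0.0163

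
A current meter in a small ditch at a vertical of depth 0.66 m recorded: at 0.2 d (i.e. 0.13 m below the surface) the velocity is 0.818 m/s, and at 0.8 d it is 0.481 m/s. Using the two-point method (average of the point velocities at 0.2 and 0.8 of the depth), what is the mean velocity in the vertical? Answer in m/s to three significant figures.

v̄ = (0.818 + 0.481) / 2 = 0.6495 m/s

0.650 m/s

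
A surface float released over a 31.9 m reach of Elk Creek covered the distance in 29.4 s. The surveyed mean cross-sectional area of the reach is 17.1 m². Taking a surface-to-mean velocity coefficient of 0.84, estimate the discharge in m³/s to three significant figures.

v_surface = L / t̄ = 31.9 / 29.4 = 1.085 m/s
v_mean = 0.84 × 1.085 = 0.9114 m/s
Q = A × v_mean = 17.1 × 0.9114 = 15.59 m³/s

15.6 m³/s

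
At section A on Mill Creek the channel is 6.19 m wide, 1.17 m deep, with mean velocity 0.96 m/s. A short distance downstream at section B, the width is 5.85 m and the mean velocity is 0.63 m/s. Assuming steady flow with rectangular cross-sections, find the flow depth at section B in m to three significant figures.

1.89 m

Q = A₁V₁ = (6.19×1.17) × 0.96 = 6.953 m³/s
d₂ = Q/(b₂ V₂) = 6.953/(5.85×0.63) = 1.886 m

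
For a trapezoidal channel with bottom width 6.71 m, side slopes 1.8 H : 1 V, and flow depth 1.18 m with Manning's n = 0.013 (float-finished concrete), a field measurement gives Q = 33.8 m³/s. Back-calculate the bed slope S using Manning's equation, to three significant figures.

A = (b + z·y)·y = (6.71 + 1.8×1.18)×1.18 = 10.42 m²
P = b + 2y√(1+z²) = 6.71 + 2×1.18×√(1+1.8²) = 11.57 m
R = A/P = 10.42/11.57 = 0.9010 m
S = (Q·n / (1·A·R^(2/3)))² = (33.8×0.013 / (1×10.42×0.9329))² = 0.002042

0.00204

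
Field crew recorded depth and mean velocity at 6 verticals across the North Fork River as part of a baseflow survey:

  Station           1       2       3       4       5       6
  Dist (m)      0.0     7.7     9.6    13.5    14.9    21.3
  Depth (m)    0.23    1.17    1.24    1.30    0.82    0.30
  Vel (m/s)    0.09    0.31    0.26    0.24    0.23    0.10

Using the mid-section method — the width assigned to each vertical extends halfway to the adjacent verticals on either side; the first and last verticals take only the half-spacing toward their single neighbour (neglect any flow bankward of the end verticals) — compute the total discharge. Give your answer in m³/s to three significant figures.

w_1 = (7.7 − 0.0)/2 = 3.85 m; q_1 = 0.09 × 0.23 × 3.85 = 0.07970 m³/s
w_2 = (9.6 − 0.0)/2 = 4.8 m; q_2 = 0.31 × 1.17 × 4.8 = 1.741 m³/s
w_3 = (13.5 − 7.7)/2 = 2.9 m; q_3 = 0.26 × 1.24 × 2.9 = 0.9350 m³/s
w_4 = (14.9 − 9.6)/2 = 2.65 m; q_4 = 0.24 × 1.30 × 2.65 = 0.8268 m³/s
w_5 = (21.3 − 13.5)/2 = 3.9 m; q_5 = 0.23 × 0.82 × 3.9 = 0.7355 m³/s
w_6 = (21.3 − 14.9)/2 = 3.2 m; q_6 = 0.10 × 0.30 × 3.2 = 0.09600 m³/s
Q = Σ qᵢ = 4.414 m³/s

4.41 m³/s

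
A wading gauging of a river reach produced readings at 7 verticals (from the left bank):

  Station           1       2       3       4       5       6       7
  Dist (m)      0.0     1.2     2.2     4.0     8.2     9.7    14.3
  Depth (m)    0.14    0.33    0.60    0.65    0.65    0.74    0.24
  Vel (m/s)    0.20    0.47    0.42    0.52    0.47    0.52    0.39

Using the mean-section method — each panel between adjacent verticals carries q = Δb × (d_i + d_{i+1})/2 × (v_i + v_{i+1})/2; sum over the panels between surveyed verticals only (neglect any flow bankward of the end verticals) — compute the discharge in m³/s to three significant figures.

3.72 m³/s

Panel 1-2: Δb = 1.2 m, d̄ = (0.14+0.33)/2 = 0.235, v̄ = (0.20+0.47)/2 = 0.335 → q = 1.2×0.235×0.335 = 0.09447 m³/s
Panel 2-3: Δb = 1 m, d̄ = (0.33+0.60)/2 = 0.465, v̄ = (0.47+0.42)/2 = 0.445 → q = 1×0.465×0.445 = 0.2069 m³/s
Panel 3-4: Δb = 1.8 m, d̄ = (0.60+0.65)/2 = 0.625, v̄ = (0.42+0.52)/2 = 0.47 → q = 1.8×0.625×0.47 = 0.5288 m³/s
Panel 4-5: Δb = 4.2 m, d̄ = (0.65+0.65)/2 = 0.65, v̄ = (0.52+0.47)/2 = 0.495 → q = 4.2×0.65×0.495 = 1.351 m³/s
Panel 5-6: Δb = 1.5 m, d̄ = (0.65+0.74)/2 = 0.695, v̄ = (0.47+0.52)/2 = 0.495 → q = 1.5×0.695×0.495 = 0.5160 m³/s
Panel 6-7: Δb = 4.6 m, d̄ = (0.74+0.24)/2 = 0.49, v̄ = (0.52+0.39)/2 = 0.455 → q = 4.6×0.49×0.455 = 1.026 m³/s
Q = Σ q = 3.723 m³/s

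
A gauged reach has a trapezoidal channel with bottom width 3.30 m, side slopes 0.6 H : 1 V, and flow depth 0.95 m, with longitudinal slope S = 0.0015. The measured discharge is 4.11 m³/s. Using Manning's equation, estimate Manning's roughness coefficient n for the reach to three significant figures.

A = (b + z·y)·y = (3.30 + 0.6×0.95)×0.95 = 3.677 m²
P = b + 2y√(1+z²) = 3.30 + 2×0.95×√(1+0.6²) = 5.516 m
R = A/P = 3.677/5.516 = 0.6665 m
n = (1/Q)·A·R^(2/3)·S^(1/2) = (1/4.11) × 3.677 × 0.7630 × 0.03873 = 0.02644

0.0264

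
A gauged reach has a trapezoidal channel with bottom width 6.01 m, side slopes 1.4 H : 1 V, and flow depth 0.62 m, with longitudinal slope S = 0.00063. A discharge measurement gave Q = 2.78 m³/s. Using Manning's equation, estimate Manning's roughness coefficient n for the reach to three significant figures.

A = (b + z·y)·y = (6.01 + 1.4×0.62)×0.62 = 4.264 m²
P = b + 2y√(1+z²) = 6.01 + 2×0.62×√(1+1.4²) = 8.143 m
R = A/P = 4.264/8.143 = 0.5237 m
n = (1/Q)·A·R^(2/3)·S^(1/2) = (1/2.78) × 4.264 × 0.6497 × 0.02510 = 0.02501

0.0250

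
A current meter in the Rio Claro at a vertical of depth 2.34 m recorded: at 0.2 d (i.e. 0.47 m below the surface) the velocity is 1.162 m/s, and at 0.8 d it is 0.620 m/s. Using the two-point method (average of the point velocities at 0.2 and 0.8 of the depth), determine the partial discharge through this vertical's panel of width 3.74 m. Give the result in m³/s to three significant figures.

v̄ = (1.162 + 0.620) / 2 = 0.8910 m/s
q = v̄ × d × w = 0.8910 × 2.34 × 3.74 = 7.798 m³/s

7.80 m³/s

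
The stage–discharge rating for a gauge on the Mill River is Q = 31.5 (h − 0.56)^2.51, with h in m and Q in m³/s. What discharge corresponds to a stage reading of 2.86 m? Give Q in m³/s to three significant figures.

255 m³/s

Q = 31.5 × (2.86 − 0.56)^2.51 = 31.5 × 2.3^2.51 = 254.8 m³/s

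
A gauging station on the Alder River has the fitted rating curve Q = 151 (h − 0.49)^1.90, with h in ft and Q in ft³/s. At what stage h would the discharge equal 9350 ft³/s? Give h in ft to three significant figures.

h − h₀ = (Q/C)^(1/b) = (9350/151)^(1/1.90) = 8.771 ft
h = 0.49 + 8.771 = 9.261 ft

9.26 ft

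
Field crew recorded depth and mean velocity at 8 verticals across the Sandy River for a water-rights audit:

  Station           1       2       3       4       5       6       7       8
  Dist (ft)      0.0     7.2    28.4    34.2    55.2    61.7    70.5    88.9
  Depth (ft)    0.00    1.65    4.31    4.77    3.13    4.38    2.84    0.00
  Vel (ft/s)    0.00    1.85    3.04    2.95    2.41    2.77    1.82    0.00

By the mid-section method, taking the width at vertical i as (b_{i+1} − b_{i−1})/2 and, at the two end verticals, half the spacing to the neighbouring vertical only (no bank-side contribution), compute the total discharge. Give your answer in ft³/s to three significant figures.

676 ft³/s

w_2 = (28.4 − 0.0)/2 = 14.2 ft; q_2 = 1.85 × 1.65 × 14.2 = 43.35 ft³/s
w_3 = (34.2 − 7.2)/2 = 13.5 ft; q_3 = 3.04 × 4.31 × 13.5 = 176.9 ft³/s
w_4 = (55.2 − 28.4)/2 = 13.4 ft; q_4 = 2.95 × 4.77 × 13.4 = 188.6 ft³/s
w_5 = (61.7 − 34.2)/2 = 13.75 ft; q_5 = 2.41 × 3.13 × 13.75 = 103.7 ft³/s
w_6 = (70.5 − 55.2)/2 = 7.65 ft; q_6 = 2.77 × 4.38 × 7.65 = 92.81 ft³/s
w_7 = (88.9 − 61.7)/2 = 13.6 ft; q_7 = 1.82 × 2.84 × 13.6 = 70.30 ft³/s
Stations 1, 8 contribute zero (depth or velocity is 0).
Q = Σ qᵢ = 675.6 ft³/s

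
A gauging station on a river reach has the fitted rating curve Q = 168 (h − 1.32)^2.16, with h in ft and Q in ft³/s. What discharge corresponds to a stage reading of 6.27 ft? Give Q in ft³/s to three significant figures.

Q = 168 × (6.27 − 1.32)^2.16 = 168 × 4.95^2.16 = 5317 ft³/s

5320 ft³/s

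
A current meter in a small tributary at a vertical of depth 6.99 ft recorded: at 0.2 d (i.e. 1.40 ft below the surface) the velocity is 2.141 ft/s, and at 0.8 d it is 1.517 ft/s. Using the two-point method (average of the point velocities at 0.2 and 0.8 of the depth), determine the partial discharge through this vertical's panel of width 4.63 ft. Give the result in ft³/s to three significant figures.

v̄ = (2.141 + 1.517) / 2 = 1.829 ft/s
q = v̄ × d × w = 1.829 × 6.99 × 4.63 = 59.19 ft³/s

59.2 ft³/s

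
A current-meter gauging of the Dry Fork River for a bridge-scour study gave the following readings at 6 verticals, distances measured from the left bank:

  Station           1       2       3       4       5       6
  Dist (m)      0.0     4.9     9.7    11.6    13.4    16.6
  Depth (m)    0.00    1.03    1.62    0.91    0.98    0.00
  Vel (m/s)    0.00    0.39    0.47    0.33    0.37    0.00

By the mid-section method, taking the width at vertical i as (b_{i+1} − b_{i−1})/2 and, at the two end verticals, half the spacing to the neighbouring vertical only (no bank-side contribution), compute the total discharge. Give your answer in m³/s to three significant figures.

w_2 = (9.7 − 0.0)/2 = 4.85 m; q_2 = 0.39 × 1.03 × 4.85 = 1.948 m³/s
w_3 = (11.6 − 4.9)/2 = 3.35 m; q_3 = 0.47 × 1.62 × 3.35 = 2.551 m³/s
w_4 = (13.4 − 9.7)/2 = 1.85 m; q_4 = 0.33 × 0.91 × 1.85 = 0.5556 m³/s
w_5 = (16.6 − 11.6)/2 = 2.5 m; q_5 = 0.37 × 0.98 × 2.5 = 0.9065 m³/s
Stations 1, 6 contribute zero (depth or velocity is 0).
Q = Σ qᵢ = 5.961 m³/s

5.96 m³/s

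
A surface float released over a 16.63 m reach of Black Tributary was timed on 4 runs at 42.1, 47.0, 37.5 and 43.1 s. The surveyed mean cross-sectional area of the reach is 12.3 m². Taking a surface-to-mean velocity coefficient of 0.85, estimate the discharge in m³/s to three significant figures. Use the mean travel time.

4.10 m³/s

t̄ = (42.1 + 47.0 + 37.5 + 43.1) / 4 = 42.425 s
v_surface = L / t̄ = 16.63 / 42.425 = 0.3920 m/s
v_mean = 0.85 × 0.3920 = 0.3332 m/s
Q = A × v_mean = 12.3 × 0.3332 = 4.098 m³/s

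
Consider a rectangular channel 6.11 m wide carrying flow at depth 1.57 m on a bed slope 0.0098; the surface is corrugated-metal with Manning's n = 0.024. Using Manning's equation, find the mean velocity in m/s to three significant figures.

A = b·y = 6.11 × 1.57 = 9.593 m²
P = b + 2y = 6.11 + 2×1.57 = 9.250 m
R = A/P = 9.593/9.250 = 1.037 m
Q = (1/n)·A·R^(2/3)·S^(1/2) = (1/0.024) × 9.593 × 1.037^(2/3) × 0.0098^(1/2) = 40.54 m³/s
V = Q/A = 40.54/9.593 = 4.226 m/s

4.23 m/s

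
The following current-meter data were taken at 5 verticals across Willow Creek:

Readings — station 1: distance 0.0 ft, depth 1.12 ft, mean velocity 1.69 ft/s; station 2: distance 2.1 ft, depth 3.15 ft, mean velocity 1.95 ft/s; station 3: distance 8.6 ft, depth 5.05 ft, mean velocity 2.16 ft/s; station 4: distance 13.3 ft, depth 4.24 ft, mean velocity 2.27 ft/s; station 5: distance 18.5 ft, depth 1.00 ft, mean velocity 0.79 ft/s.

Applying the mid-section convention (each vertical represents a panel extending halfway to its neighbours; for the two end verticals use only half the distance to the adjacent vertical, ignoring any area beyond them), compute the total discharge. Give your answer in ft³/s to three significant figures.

w_1 = (2.1 − 0.0)/2 = 1.05 ft; q_1 = 1.69 × 1.12 × 1.05 = 1.987 ft³/s
w_2 = (8.6 − 0.0)/2 = 4.3 ft; q_2 = 1.95 × 3.15 × 4.3 = 26.41 ft³/s
w_3 = (13.3 − 2.1)/2 = 5.6 ft; q_3 = 2.16 × 5.05 × 5.6 = 61.08 ft³/s
w_4 = (18.5 − 8.6)/2 = 4.95 ft; q_4 = 2.27 × 4.24 × 4.95 = 47.64 ft³/s
w_5 = (18.5 − 13.3)/2 = 2.6 ft; q_5 = 0.79 × 1.00 × 2.6 = 2.054 ft³/s
Q = Σ qᵢ = 139.2 ft³/s

139 ft³/s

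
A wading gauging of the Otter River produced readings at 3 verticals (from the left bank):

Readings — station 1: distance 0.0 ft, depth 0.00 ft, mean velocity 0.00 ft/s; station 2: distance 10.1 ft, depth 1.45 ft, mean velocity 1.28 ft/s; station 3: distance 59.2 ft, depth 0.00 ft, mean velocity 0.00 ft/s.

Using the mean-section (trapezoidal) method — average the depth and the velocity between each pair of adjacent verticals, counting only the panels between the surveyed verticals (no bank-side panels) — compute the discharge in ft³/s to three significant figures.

Panel 1-2: Δb = 10.1 ft, d̄ = (0.00+1.45)/2 = 0.725, v̄ = (0.00+1.28)/2 = 0.64 → q = 10.1×0.725×0.64 = 4.686 ft³/s
Panel 2-3: Δb = 49.1 ft, d̄ = (1.45+0.00)/2 = 0.725, v̄ = (1.28+0.00)/2 = 0.64 → q = 49.1×0.725×0.64 = 22.78 ft³/s
Q = Σ q = 27.47 ft³/s

27.5 ft³/s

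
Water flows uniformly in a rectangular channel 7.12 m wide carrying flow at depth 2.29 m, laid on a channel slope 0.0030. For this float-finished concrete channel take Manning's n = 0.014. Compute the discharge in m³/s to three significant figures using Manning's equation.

79.6 m³/s

A = b·y = 7.12 × 2.29 = 16.30 m²
P = b + 2y = 7.12 + 2×2.29 = 11.70 m
R = A/P = 16.30/11.70 = 1.394 m
Q = (1/n)·A·R^(2/3)·S^(1/2) = (1/0.014) × 16.30 × 1.394^(2/3) × 0.0030^(1/2) = 79.59 m³/s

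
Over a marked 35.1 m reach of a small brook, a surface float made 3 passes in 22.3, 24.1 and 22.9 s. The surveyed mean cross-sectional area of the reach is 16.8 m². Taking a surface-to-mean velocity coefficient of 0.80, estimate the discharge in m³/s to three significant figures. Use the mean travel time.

t̄ = (22.3 + 24.1 + 22.9) / 3 = 23.1 s
v_surface = L / t̄ = 35.1 / 23.1 = 1.519 m/s
v_mean = 0.80 × 1.519 = 1.216 m/s
Q = A × v_mean = 16.8 × 1.216 = 20.42 m³/s

20.4 m³/s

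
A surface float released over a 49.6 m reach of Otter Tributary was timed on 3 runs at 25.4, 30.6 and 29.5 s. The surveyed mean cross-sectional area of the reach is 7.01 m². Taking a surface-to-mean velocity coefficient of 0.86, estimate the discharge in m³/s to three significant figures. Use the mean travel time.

10.5 m³/s

t̄ = (25.4 + 30.6 + 29.5) / 3 = 28.5 s
v_surface = L / t̄ = 49.6 / 28.5 = 1.740 m/s
v_mean = 0.86 × 1.740 = 1.497 m/s
Q = A × v_mean = 7.01 × 1.497 = 10.49 m³/s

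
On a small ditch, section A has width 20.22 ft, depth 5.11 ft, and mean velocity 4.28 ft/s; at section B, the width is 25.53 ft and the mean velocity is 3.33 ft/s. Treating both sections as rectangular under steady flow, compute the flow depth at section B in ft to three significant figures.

Q = A₁V₁ = (20.22×5.11) × 4.28 = 442.2 ft³/s
d₂ = Q/(b₂ V₂) = 442.2/(25.53×3.33) = 5.202 ft

5.20 ft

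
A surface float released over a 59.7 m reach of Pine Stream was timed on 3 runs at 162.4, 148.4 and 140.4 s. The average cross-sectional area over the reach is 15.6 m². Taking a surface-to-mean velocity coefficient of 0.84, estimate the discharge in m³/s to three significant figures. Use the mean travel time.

t̄ = (162.4 + 148.4 + 140.4) / 3 = 150.4 s
v_surface = L / t̄ = 59.7 / 150.4 = 0.3969 m/s
v_mean = 0.84 × 0.3969 = 0.3334 m/s
Q = A × v_mean = 15.6 × 0.3334 = 5.202 m³/s

5.20 m³/s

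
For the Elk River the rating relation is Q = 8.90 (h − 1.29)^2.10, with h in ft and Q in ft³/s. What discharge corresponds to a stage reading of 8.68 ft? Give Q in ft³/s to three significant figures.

594 ft³/s

Q = 8.90 × (8.68 − 1.29)^2.10 = 8.90 × 7.39^2.10 = 593.7 ft³/s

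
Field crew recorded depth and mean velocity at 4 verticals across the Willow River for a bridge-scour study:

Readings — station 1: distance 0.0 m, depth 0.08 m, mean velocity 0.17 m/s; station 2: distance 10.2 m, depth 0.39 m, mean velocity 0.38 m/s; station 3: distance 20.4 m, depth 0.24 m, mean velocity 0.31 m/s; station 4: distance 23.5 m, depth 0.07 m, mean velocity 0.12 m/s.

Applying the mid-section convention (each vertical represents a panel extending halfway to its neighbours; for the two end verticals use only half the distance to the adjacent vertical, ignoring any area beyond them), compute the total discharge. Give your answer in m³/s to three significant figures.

2.09 m³/s

w_1 = (10.2 − 0.0)/2 = 5.1 m; q_1 = 0.17 × 0.08 × 5.1 = 0.06936 m³/s
w_2 = (20.4 − 0.0)/2 = 10.2 m; q_2 = 0.38 × 0.39 × 10.2 = 1.512 m³/s
w_3 = (23.5 − 10.2)/2 = 6.65 m; q_3 = 0.31 × 0.24 × 6.65 = 0.4948 m³/s
w_4 = (23.5 − 20.4)/2 = 1.55 m; q_4 = 0.12 × 0.07 × 1.55 = 0.01302 m³/s
Q = Σ qᵢ = 2.089 m³/s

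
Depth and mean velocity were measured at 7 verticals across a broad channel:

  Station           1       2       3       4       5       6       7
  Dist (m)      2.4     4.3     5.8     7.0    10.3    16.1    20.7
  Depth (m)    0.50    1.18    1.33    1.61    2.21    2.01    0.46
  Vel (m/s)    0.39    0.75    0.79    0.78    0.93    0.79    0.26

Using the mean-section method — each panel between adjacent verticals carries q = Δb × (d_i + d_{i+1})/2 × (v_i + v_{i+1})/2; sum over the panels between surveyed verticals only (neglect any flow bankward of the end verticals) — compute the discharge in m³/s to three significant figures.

22.6 m³/s

Panel 1-2: Δb = 1.9 m, d̄ = (0.50+1.18)/2 = 0.84, v̄ = (0.39+0.75)/2 = 0.57 → q = 1.9×0.84×0.57 = 0.9097 m³/s
Panel 2-3: Δb = 1.5 m, d̄ = (1.18+1.33)/2 = 1.255, v̄ = (0.75+0.79)/2 = 0.77 → q = 1.5×1.255×0.77 = 1.450 m³/s
Panel 3-4: Δb = 1.2 m, d̄ = (1.33+1.61)/2 = 1.47, v̄ = (0.79+0.78)/2 = 0.785 → q = 1.2×1.47×0.785 = 1.385 m³/s
Panel 4-5: Δb = 3.3 m, d̄ = (1.61+2.21)/2 = 1.91, v̄ = (0.78+0.93)/2 = 0.855 → q = 3.3×1.91×0.855 = 5.389 m³/s
Panel 5-6: Δb = 5.8 m, d̄ = (2.21+2.01)/2 = 2.11, v̄ = (0.93+0.79)/2 = 0.86 → q = 5.8×2.11×0.86 = 10.52 m³/s
Panel 6-7: Δb = 4.6 m, d̄ = (2.01+0.46)/2 = 1.235, v̄ = (0.79+0.26)/2 = 0.525 → q = 4.6×1.235×0.525 = 2.983 m³/s
Q = Σ q = 22.64 m³/s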